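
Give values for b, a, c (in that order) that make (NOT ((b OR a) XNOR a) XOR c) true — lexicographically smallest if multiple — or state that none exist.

b=0, a=0, c=1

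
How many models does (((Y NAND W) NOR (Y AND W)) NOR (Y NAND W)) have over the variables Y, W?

Satisfying assignments: (1,1)
Count: 1 out of 4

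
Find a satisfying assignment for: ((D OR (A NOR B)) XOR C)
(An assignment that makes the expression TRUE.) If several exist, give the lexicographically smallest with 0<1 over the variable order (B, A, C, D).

B=0, A=0, C=0, D=0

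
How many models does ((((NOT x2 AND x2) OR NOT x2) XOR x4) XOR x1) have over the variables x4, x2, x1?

Satisfying assignments: (0,0,0), (0,1,1), (1,0,1), (1,1,0)
Count: 4 out of 8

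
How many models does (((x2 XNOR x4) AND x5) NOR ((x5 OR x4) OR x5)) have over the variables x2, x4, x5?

Satisfying assignments: (0,0,0), (1,0,0)
Count: 2 out of 8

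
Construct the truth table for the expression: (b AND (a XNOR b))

a | b | Output
--------------
0 | 0 | 0
0 | 1 | 0
1 | 0 | 0
1 | 1 | 1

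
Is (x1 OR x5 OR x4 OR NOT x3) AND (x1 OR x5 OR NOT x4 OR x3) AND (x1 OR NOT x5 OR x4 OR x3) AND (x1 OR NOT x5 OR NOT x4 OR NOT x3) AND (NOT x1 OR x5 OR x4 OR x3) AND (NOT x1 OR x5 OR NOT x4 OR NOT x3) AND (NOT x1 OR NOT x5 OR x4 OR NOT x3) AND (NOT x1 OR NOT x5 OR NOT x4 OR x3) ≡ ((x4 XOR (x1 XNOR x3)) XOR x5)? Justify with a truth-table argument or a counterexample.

Yes, they are equivalent — the two output columns agree on all 16 assignments:
x1 | x5 | x4 | x3 | Expression 1 | Expression 2
-----------------------------------------------
0 | 0 | 0 | 0 | 1 | 1
0 | 0 | 0 | 1 | 0 | 0
0 | 0 | 1 | 0 | 0 | 0
0 | 0 | 1 | 1 | 1 | 1
0 | 1 | 0 | 0 | 0 | 0
0 | 1 | 0 | 1 | 1 | 1
0 | 1 | 1 | 0 | 1 | 1
0 | 1 | 1 | 1 | 0 | 0
1 | 0 | 0 | 0 | 0 | 0
1 | 0 | 0 | 1 | 1 | 1
1 | 0 | 1 | 0 | 1 | 1
1 | 0 | 1 | 1 | 0 | 0
1 | 1 | 0 | 0 | 1 | 1
1 | 1 | 0 | 1 | 0 | 0
1 | 1 | 1 | 0 | 0 | 0
1 | 1 | 1 | 1 | 1 | 1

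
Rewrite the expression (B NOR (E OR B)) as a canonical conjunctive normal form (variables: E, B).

(E OR NOT B) AND (NOT E OR B) AND (NOT E OR NOT B)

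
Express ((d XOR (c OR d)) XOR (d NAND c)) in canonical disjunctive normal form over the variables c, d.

(NOT c AND NOT d) OR (NOT c AND d)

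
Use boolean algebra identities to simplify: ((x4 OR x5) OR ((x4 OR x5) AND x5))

By absorption (E OR (E AND v) = E):
= (x4 OR x5)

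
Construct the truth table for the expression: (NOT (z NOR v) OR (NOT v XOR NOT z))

v | z | Output
--------------
0 | 0 | 0
0 | 1 | 1
1 | 0 | 1
1 | 1 | 1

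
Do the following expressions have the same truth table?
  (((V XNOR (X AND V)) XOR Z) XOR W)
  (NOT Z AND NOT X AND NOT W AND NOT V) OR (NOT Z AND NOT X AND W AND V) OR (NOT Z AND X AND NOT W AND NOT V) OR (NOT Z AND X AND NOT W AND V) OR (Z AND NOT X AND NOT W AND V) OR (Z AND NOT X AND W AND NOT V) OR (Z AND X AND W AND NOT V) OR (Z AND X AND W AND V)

Yes, they are equivalent — the two output columns agree on all 16 assignments:
Z | X | W | V | Expression 1 | Expression 2
-------------------------------------------
0 | 0 | 0 | 0 | 1 | 1
0 | 0 | 0 | 1 | 0 | 0
0 | 0 | 1 | 0 | 0 | 0
0 | 0 | 1 | 1 | 1 | 1
0 | 1 | 0 | 0 | 1 | 1
0 | 1 | 0 | 1 | 1 | 1
0 | 1 | 1 | 0 | 0 | 0
0 | 1 | 1 | 1 | 0 | 0
1 | 0 | 0 | 0 | 0 | 0
1 | 0 | 0 | 1 | 1 | 1
1 | 0 | 1 | 0 | 1 | 1
1 | 0 | 1 | 1 | 0 | 0
1 | 1 | 0 | 0 | 0 | 0
1 | 1 | 0 | 1 | 0 | 0
1 | 1 | 1 | 0 | 1 | 1
1 | 1 | 1 | 1 | 1 | 1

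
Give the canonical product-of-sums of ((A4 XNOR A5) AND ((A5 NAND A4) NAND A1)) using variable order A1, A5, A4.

ΠM(1, 2, 4, 5, 6) = (A1 OR A5 OR NOT A4) AND (A1 OR NOT A5 OR A4) AND (NOT A1 OR A5 OR A4) AND (NOT A1 OR A5 OR NOT A4) AND (NOT A1 OR NOT A5 OR A4)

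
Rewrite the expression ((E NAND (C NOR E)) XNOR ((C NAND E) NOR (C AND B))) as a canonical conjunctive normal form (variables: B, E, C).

(B OR E OR C) AND (B OR E OR NOT C) AND (B OR NOT E OR C) AND (NOT B OR E OR C) AND (NOT B OR E OR NOT C) AND (NOT B OR NOT E OR C) AND (NOT B OR NOT E OR NOT C)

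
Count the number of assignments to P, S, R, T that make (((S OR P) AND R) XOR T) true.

Satisfying assignments: (0,0,0,1), (0,0,1,1), (0,1,0,1), (0,1,1,0), (1,0,0,1), (1,0,1,0), (1,1,0,1), (1,1,1,0)
Count: 8 out of 16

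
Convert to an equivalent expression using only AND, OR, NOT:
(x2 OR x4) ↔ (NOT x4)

((x2 OR x4) AND (NOT x4)) OR (NOT (x2 OR x4) AND x4)
(Biconditional = both true or both false)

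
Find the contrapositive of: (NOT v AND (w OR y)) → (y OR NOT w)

Contrapositive: NOT (y OR NOT w) → NOT (NOT v AND (w OR y))
Note: A statement and its contrapositive are logically equivalent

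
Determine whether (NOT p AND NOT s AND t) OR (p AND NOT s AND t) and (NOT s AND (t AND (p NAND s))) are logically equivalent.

Yes, they are equivalent — the two output columns agree on all 8 assignments:
p | s | t | Expression 1 | Expression 2
---------------------------------------
0 | 0 | 0 | 0 | 0
0 | 0 | 1 | 1 | 1
0 | 1 | 0 | 0 | 0
0 | 1 | 1 | 0 | 0
1 | 0 | 0 | 0 | 0
1 | 0 | 1 | 1 | 1
1 | 1 | 0 | 0 | 0
1 | 1 | 1 | 0 | 0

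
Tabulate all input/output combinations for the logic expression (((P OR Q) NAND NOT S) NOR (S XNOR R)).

R | P | Q | S | Output
----------------------
0 | 0 | 0 | 0 | 0
0 | 0 | 0 | 1 | 0
0 | 0 | 1 | 0 | 0
0 | 0 | 1 | 1 | 0
0 | 1 | 0 | 0 | 0
0 | 1 | 0 | 1 | 0
0 | 1 | 1 | 0 | 0
0 | 1 | 1 | 1 | 0
1 | 0 | 0 | 0 | 0
1 | 0 | 0 | 1 | 0
1 | 0 | 1 | 0 | 1
1 | 0 | 1 | 1 | 0
1 | 1 | 0 | 0 | 1
1 | 1 | 0 | 1 | 0
1 | 1 | 1 | 0 | 1
1 | 1 | 1 | 1 | 0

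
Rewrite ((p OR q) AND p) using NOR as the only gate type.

((((p NOR q) NOR (p NOR q)) NOR ((p NOR q) NOR (p NOR q))) NOR (p NOR p))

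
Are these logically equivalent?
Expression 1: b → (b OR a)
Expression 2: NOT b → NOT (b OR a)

No, Inverse is not equivalent to original (counterexample: b=0, a=1)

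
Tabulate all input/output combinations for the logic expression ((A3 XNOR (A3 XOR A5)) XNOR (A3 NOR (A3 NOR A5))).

A5 | A3 | Output
----------------
0 | 0 | 0
0 | 1 | 0
1 | 0 | 0
1 | 1 | 1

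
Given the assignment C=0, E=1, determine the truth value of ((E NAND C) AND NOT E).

Substituting: ((1 NAND 0) AND NOT 1)
= 0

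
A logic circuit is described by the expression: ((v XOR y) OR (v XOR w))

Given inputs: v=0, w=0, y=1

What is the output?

Substituting: ((0 XOR 1) OR (0 XOR 0))
= 1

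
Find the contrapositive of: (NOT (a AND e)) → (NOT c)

Contrapositive: c → (a AND e)
Note: A statement and its contrapositive are logically equivalent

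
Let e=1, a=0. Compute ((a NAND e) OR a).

Substituting: ((0 NAND 1) OR 0)
= 1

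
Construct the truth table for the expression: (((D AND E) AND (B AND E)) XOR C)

E | D | C | B | Output
----------------------
0 | 0 | 0 | 0 | 0
0 | 0 | 0 | 1 | 0
0 | 0 | 1 | 0 | 1
0 | 0 | 1 | 1 | 1
0 | 1 | 0 | 0 | 0
0 | 1 | 0 | 1 | 0
0 | 1 | 1 | 0 | 1
0 | 1 | 1 | 1 | 1
1 | 0 | 0 | 0 | 0
1 | 0 | 0 | 1 | 0
1 | 0 | 1 | 0 | 1
1 | 0 | 1 | 1 | 1
1 | 1 | 0 | 0 | 0
1 | 1 | 0 | 1 | 1
1 | 1 | 1 | 0 | 1
1 | 1 | 1 | 1 | 0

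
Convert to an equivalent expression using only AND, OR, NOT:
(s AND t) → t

NOT (s AND t) OR t
(Implication elimination: A → B = NOT A OR B)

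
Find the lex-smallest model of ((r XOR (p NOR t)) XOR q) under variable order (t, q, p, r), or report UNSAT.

t=0, q=0, p=0, r=0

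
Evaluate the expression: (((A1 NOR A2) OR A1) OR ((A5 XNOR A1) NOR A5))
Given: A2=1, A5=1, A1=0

Substituting: (((0 NOR 1) OR 0) OR ((1 XNOR 0) NOR 1))
= 0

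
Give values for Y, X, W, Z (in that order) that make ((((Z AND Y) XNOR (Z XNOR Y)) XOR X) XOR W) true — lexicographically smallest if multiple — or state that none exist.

Y=0, X=0, W=0, Z=1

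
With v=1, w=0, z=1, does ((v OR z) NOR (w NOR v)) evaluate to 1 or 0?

Substituting: ((1 OR 1) NOR (0 NOR 1))
= 0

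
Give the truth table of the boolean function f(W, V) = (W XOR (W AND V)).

W | V | Output
--------------
0 | 0 | 0
0 | 1 | 0
1 | 0 | 1
1 | 1 | 0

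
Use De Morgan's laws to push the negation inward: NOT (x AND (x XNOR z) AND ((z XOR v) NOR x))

NOT x OR NOT (x XNOR z) OR NOT ((z XOR v) NOR x)
De Morgan's: NOT(AND of terms) = OR of negations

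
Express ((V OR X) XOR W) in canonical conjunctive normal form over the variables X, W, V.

(X OR W OR V) AND (X OR NOT W OR NOT V) AND (NOT X OR NOT W OR V) AND (NOT X OR NOT W OR NOT V)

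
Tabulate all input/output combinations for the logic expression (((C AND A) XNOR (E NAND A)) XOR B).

A | B | C | E | Output
----------------------
0 | 0 | 0 | 0 | 0
0 | 0 | 0 | 1 | 0
0 | 0 | 1 | 0 | 0
0 | 0 | 1 | 1 | 0
0 | 1 | 0 | 0 | 1
0 | 1 | 0 | 1 | 1
0 | 1 | 1 | 0 | 1
0 | 1 | 1 | 1 | 1
1 | 0 | 0 | 0 | 0
1 | 0 | 0 | 1 | 1
1 | 0 | 1 | 0 | 1
1 | 0 | 1 | 1 | 0
1 | 1 | 0 | 0 | 1
1 | 1 | 0 | 1 | 0
1 | 1 | 1 | 0 | 0
1 | 1 | 1 | 1 | 1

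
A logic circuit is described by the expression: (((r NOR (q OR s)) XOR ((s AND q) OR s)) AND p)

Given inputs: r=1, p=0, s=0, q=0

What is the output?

Substituting: (((1 NOR (0 OR 0)) XOR ((0 AND 0) OR 0)) AND 0)
= 0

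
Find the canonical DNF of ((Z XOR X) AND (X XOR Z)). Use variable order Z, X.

(NOT Z AND X) OR (Z AND NOT X)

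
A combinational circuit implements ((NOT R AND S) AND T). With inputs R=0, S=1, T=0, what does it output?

Substituting: ((NOT 0 AND 1) AND 0)
= 0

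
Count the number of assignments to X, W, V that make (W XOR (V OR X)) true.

Satisfying assignments: (0,0,1), (0,1,0), (1,0,0), (1,0,1)
Count: 4 out of 8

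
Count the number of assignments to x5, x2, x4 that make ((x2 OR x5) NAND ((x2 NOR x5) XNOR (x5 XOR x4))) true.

Satisfying assignments: (0,0,0), (0,0,1), (0,1,1), (1,0,0), (1,1,0)
Count: 5 out of 8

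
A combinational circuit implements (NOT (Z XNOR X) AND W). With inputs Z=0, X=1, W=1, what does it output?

Substituting: (NOT (0 XNOR 1) AND 1)
= 1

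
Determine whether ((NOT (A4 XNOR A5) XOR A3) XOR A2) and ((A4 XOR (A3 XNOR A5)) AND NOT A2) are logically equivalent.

No. Counterexample: with A4=0, A5=0, A3=0, A2=0, Expression 1 = 0 but Expression 2 = 1.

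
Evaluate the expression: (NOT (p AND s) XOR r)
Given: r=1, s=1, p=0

Substituting: (NOT (0 AND 1) XOR 1)
= 0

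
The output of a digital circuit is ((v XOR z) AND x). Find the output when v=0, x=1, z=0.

Substituting: ((0 XOR 0) AND 1)
= 0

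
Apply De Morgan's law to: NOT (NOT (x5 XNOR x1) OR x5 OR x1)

(x5 XNOR x1) AND NOT x5 AND NOT x1
De Morgan's: NOT(OR of terms) = AND of negations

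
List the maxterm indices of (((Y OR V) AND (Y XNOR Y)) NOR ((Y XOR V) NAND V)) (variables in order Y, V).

ΠM(0, 1, 2, 3) = (Y OR V) AND (Y OR NOT V) AND (NOT Y OR V) AND (NOT Y OR NOT V)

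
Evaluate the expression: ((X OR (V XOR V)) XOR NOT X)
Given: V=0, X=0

Substituting: ((0 OR (0 XOR 0)) XOR NOT 0)
= 1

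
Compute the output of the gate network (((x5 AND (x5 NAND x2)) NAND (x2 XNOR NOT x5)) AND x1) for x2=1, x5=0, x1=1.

Substituting: (((0 AND (0 NAND 1)) NAND (1 XNOR NOT 0)) AND 1)
= 1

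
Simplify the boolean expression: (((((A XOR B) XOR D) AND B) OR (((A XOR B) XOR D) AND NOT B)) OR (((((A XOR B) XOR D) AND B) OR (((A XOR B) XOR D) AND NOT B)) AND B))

By absorption (E OR (E AND v) = E) then distribution ((E AND v) OR (E AND NOT v) = E):
= ((A XOR B) XOR D)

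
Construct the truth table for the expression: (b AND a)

a | b | Output
--------------
0 | 0 | 0
0 | 1 | 0
1 | 0 | 0
1 | 1 | 1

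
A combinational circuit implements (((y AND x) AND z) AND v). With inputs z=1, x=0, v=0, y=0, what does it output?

Substituting: (((0 AND 0) AND 1) AND 0)
= 0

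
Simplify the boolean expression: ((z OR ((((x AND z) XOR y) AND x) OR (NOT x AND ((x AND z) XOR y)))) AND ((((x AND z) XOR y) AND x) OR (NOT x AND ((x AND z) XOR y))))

By absorption (E AND (E OR v) = E) then distribution ((E AND v) OR (E AND NOT v) = E):
= ((x AND z) XOR y)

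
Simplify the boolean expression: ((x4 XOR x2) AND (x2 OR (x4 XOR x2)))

By absorption (E AND (E OR v) = E):
= (x4 XOR x2)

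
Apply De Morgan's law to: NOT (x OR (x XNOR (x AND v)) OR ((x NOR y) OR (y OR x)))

NOT x AND NOT (x XNOR (x AND v)) AND NOT ((x NOR y) OR (y OR x))
De Morgan's: NOT(OR of terms) = AND of negations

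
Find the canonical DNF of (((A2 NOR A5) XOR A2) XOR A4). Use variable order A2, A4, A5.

(NOT A2 AND NOT A4 AND NOT A5) OR (NOT A2 AND A4 AND A5) OR (A2 AND NOT A4 AND NOT A5) OR (A2 AND NOT A4 AND A5)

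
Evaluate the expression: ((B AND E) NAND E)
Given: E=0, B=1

Substituting: ((1 AND 0) NAND 0)
= 1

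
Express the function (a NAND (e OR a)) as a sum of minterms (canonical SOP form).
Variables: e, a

Σm(0, 2) = (NOT e AND NOT a) OR (e AND NOT a)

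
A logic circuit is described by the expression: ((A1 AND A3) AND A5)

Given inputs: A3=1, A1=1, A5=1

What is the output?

Substituting: ((1 AND 1) AND 1)
= 1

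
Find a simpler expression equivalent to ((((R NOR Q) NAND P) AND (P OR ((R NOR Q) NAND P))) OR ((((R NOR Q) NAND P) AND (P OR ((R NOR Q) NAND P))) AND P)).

By absorption (E OR (E AND v) = E) then absorption (E AND (E OR v) = E):
= ((R NOR Q) NAND P)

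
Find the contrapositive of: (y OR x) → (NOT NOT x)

Contrapositive: NOT x → NOT (y OR x)
Note: A statement and its contrapositive are logically equivalent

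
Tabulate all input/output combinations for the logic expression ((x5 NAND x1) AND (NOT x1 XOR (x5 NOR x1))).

x5 | x1 | Output
----------------
0 | 0 | 0
0 | 1 | 0
1 | 0 | 1
1 | 1 | 0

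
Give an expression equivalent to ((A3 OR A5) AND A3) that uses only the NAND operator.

((((A3 NAND A3) NAND (A5 NAND A5)) NAND A3) NAND (((A3 NAND A3) NAND (A5 NAND A5)) NAND A3))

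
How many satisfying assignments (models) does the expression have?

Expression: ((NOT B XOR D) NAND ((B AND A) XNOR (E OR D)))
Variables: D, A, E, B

Satisfying assignments: (0,0,0,1), (0,0,1,0), (0,0,1,1), (0,1,0,1), (0,1,1,0), (0,1,1,1), (1,0,0,0), (1,0,0,1), (1,0,1,0), (1,0,1,1), (1,1,0,0), (1,1,1,0)
Count: 12 out of 16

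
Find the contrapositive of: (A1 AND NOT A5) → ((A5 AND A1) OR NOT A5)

Contrapositive: NOT ((A5 AND A1) OR NOT A5) → NOT (A1 AND NOT A5)
Note: A statement and its contrapositive are logically equivalent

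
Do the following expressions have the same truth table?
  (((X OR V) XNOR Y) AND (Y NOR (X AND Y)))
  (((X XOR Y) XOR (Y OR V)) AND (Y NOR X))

No. Counterexample: with X=0, Y=0, V=0, Expression 1 = 1 but Expression 2 = 0.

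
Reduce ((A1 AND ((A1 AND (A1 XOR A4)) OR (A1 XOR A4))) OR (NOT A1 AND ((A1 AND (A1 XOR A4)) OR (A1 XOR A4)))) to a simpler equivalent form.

By distribution ((E AND v) OR (E AND NOT v) = E) then absorption (E OR (E AND v) = E):
= (A1 XOR A4)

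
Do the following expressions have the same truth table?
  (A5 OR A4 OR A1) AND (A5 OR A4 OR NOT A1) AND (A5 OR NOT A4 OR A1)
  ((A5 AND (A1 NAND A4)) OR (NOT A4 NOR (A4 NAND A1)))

Yes, they are equivalent — the two output columns agree on all 8 assignments:
A5 | A4 | A1 | Expression 1 | Expression 2
------------------------------------------
0 | 0 | 0 | 0 | 0
0 | 0 | 1 | 0 | 0
0 | 1 | 0 | 0 | 0
0 | 1 | 1 | 1 | 1
1 | 0 | 0 | 1 | 1
1 | 0 | 1 | 1 | 1
1 | 1 | 0 | 1 | 1
1 | 1 | 1 | 1 | 1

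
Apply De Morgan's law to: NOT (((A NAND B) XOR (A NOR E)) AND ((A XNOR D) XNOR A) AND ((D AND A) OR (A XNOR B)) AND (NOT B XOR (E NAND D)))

NOT ((A NAND B) XOR (A NOR E)) OR NOT ((A XNOR D) XNOR A) OR NOT ((D AND A) OR (A XNOR B)) OR NOT (NOT B XOR (E NAND D))
De Morgan's: NOT(AND of terms) = OR of negations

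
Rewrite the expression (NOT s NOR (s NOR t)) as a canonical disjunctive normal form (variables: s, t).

(s AND NOT t) OR (s AND t)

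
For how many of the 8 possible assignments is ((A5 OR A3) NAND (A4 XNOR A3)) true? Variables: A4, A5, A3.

Satisfying assignments: (0,0,0), (0,0,1), (0,1,1), (1,0,0), (1,1,0)
Count: 5 out of 8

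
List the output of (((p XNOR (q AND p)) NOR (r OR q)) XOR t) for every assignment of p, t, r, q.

p | t | r | q | Output
----------------------
0 | 0 | 0 | 0 | 0
0 | 0 | 0 | 1 | 0
0 | 0 | 1 | 0 | 0
0 | 0 | 1 | 1 | 0
0 | 1 | 0 | 0 | 1
0 | 1 | 0 | 1 | 1
0 | 1 | 1 | 0 | 1
0 | 1 | 1 | 1 | 1
1 | 0 | 0 | 0 | 1
1 | 0 | 0 | 1 | 0
1 | 0 | 1 | 0 | 0
1 | 0 | 1 | 1 | 0
1 | 1 | 0 | 0 | 0
1 | 1 | 0 | 1 | 1
1 | 1 | 1 | 0 | 1
1 | 1 | 1 | 1 | 1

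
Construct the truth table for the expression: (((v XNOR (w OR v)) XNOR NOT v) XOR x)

x | v | w | Output
------------------
0 | 0 | 0 | 1
0 | 0 | 1 | 0
0 | 1 | 0 | 0
0 | 1 | 1 | 0
1 | 0 | 0 | 0
1 | 0 | 1 | 1
1 | 1 | 0 | 1
1 | 1 | 1 | 1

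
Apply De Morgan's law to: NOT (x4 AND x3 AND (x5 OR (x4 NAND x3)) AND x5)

NOT x4 OR NOT x3 OR NOT (x5 OR (x4 NAND x3)) OR NOT x5
De Morgan's: NOT(AND of terms) = OR of negations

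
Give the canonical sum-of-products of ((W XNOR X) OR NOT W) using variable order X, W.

Σm(0, 2, 3) = (NOT X AND NOT W) OR (X AND NOT W) OR (X AND W)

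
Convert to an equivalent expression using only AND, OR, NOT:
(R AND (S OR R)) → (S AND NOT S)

NOT (R AND (S OR R)) OR (S AND NOT S)
(Implication elimination: A → B = NOT A OR B)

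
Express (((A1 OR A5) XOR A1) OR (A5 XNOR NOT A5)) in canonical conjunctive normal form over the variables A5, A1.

(A5 OR A1) AND (A5 OR NOT A1) AND (NOT A5 OR NOT A1)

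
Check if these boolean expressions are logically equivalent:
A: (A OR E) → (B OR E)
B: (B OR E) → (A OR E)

No, Converse is not equivalent to original (counterexample: E=0, A=0, B=1)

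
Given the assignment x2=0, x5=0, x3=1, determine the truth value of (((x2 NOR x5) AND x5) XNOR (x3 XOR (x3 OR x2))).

Substituting: (((0 NOR 0) AND 0) XNOR (1 XOR (1 OR 0)))
= 1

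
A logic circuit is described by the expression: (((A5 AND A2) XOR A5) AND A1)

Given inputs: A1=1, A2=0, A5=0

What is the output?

Substituting: (((0 AND 0) XOR 0) AND 1)
= 0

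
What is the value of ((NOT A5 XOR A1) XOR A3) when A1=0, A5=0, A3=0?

Substituting: ((NOT 0 XOR 0) XOR 0)
= 1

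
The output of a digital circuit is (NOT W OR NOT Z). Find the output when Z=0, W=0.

Substituting: (NOT 0 OR NOT 0)
= 1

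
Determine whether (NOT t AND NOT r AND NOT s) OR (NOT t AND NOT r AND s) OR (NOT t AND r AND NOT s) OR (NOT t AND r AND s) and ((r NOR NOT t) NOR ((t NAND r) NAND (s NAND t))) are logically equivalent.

Yes, they are equivalent — the two output columns agree on all 8 assignments:
t | r | s | Expression 1 | Expression 2
---------------------------------------
0 | 0 | 0 | 1 | 1
0 | 0 | 1 | 1 | 1
0 | 1 | 0 | 1 | 1
0 | 1 | 1 | 1 | 1
1 | 0 | 0 | 0 | 0
1 | 0 | 1 | 0 | 0
1 | 1 | 0 | 0 | 0
1 | 1 | 1 | 0 | 0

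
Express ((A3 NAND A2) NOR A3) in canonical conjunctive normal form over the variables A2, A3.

(A2 OR A3) AND (A2 OR NOT A3) AND (NOT A2 OR A3) AND (NOT A2 OR NOT A3)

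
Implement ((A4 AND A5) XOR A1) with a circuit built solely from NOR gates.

((((((A4 NOR A4) NOR (A5 NOR A5)) NOR A1) NOR (((A4 NOR A4) NOR (A5 NOR A5)) NOR A1)) NOR ((((A4 NOR A4) NOR (A5 NOR A5)) NOR A1) NOR (((A4 NOR A4) NOR (A5 NOR A5)) NOR A1))) NOR ((((((A4 NOR A4) NOR (A5 NOR A5)) NOR ((A4 NOR A4) NOR (A5 NOR A5))) NOR (A1 NOR A1)) NOR ((((A4 NOR A4) NOR (A5 NOR A5)) NOR ((A4 NOR A4) NOR (A5 NOR A5))) NOR (A1 NOR A1))) NOR (((((A4 NOR A4) NOR (A5 NOR A5)) NOR ((A4 NOR A4) NOR (A5 NOR A5))) NOR (A1 NOR A1)) NOR ((((A4 NOR A4) NOR (A5 NOR A5)) NOR ((A4 NOR A4) NOR (A5 NOR A5))) NOR (A1 NOR A1)))))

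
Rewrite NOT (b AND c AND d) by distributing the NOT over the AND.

NOT b OR NOT c OR NOT d
De Morgan's: NOT(AND of terms) = OR of negations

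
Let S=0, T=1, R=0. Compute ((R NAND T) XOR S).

Substituting: ((0 NAND 1) XOR 0)
= 1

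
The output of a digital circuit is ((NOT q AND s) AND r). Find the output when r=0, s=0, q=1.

Substituting: ((NOT 1 AND 0) AND 0)
= 0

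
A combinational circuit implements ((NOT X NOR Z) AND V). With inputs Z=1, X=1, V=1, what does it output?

Substituting: ((NOT 1 NOR 1) AND 1)
= 0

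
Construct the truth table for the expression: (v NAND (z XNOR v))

v | z | Output
--------------
0 | 0 | 1
0 | 1 | 1
1 | 0 | 1
1 | 1 | 0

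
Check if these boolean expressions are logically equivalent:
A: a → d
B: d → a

No, Converse is not equivalent to original (counterexample: a=0, b=0, d=1)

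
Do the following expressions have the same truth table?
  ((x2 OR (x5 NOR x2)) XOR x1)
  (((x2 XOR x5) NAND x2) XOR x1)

No. Counterexample: with x5=0, x2=1, x1=0, Expression 1 = 1 but Expression 2 = 0.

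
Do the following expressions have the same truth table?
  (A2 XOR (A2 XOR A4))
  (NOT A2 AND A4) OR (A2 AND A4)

Yes, they are equivalent — the two output columns agree on all 4 assignments:
A2 | A4 | Expression 1 | Expression 2
-------------------------------------
0 | 0 | 0 | 0
0 | 1 | 1 | 1
1 | 0 | 0 | 0
1 | 1 | 1 | 1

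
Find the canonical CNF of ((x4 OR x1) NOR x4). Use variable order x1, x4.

(x1 OR NOT x4) AND (NOT x1 OR x4) AND (NOT x1 OR NOT x4)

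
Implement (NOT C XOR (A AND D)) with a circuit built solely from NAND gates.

(((C NAND C) NAND ((C NAND C) NAND ((A NAND D) NAND (A NAND D)))) NAND (((A NAND D) NAND (A NAND D)) NAND ((C NAND C) NAND ((A NAND D) NAND (A NAND D)))))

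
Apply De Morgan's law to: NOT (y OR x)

NOT y AND NOT x
De Morgan's: NOT(OR of terms) = AND of negations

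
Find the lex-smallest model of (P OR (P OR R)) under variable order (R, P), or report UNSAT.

R=0, P=1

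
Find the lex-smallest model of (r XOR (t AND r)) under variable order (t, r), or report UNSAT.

t=0, r=1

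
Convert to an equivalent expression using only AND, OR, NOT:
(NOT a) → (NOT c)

a OR (NOT c)
(Implication elimination: A → B = NOT A OR B)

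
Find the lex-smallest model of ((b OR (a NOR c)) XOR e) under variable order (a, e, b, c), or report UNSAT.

a=0, e=0, b=0, c=0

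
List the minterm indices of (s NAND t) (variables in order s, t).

Σm(0, 1, 2) = (NOT s AND NOT t) OR (NOT s AND t) OR (s AND NOT t)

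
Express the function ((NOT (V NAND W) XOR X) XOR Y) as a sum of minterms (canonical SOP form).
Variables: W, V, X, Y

Σm(1, 2, 5, 6, 9, 10, 12, 15) = (NOT W AND NOT V AND NOT X AND Y) OR (NOT W AND NOT V AND X AND NOT Y) OR (NOT W AND V AND NOT X AND Y) OR (NOT W AND V AND X AND NOT Y) OR (W AND NOT V AND NOT X AND Y) OR (W AND NOT V AND X AND NOT Y) OR (W AND V AND NOT X AND NOT Y) OR (W AND V AND X AND Y)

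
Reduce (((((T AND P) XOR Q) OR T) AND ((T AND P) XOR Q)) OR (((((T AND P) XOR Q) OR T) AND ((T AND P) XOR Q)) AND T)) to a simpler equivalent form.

By absorption (E OR (E AND v) = E) then absorption (E AND (E OR v) = E):
= ((T AND P) XOR Q)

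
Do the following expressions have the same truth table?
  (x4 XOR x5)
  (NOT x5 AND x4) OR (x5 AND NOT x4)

Yes, they are equivalent — the two output columns agree on all 4 assignments:
x5 | x4 | Expression 1 | Expression 2
-------------------------------------
0 | 0 | 0 | 0
0 | 1 | 1 | 1
1 | 0 | 1 | 1
1 | 1 | 0 | 0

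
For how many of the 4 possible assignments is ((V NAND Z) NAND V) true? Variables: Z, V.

Satisfying assignments: (0,0), (1,0), (1,1)
Count: 3 out of 4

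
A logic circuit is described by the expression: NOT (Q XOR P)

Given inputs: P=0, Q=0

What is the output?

Substituting: NOT (0 XOR 0)
= 1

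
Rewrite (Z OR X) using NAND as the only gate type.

((Z NAND Z) NAND (X NAND X))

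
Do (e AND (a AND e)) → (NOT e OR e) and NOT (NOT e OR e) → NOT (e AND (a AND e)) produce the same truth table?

Yes, Contrapositive is always equivalent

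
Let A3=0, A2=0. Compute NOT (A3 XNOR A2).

Substituting: NOT (0 XNOR 0)
= 0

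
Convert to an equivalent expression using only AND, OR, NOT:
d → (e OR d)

NOT d OR (e OR d)
(Implication elimination: A → B = NOT A OR B)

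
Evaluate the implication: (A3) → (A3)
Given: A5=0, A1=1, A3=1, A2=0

Antecedent (A3) = 1; consequent (A3) = 1.
1 → 1 = 1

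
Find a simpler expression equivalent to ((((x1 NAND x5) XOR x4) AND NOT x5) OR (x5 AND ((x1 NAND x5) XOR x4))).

By distribution ((E AND v) OR (E AND NOT v) = E):
= ((x1 NAND x5) XOR x4)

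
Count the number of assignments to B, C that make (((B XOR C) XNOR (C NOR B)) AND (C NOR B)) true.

No assignment satisfies the expression.
Count: 0 out of 4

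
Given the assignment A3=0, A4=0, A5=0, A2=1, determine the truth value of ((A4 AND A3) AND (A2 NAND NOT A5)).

Substituting: ((0 AND 0) AND (1 NAND NOT 0))
= 0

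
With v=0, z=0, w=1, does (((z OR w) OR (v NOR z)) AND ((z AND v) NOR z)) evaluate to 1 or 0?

Substituting: (((0 OR 1) OR (0 NOR 0)) AND ((0 AND 0) NOR 0))
= 1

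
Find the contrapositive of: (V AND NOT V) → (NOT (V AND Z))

Contrapositive: (V AND Z) → NOT (V AND NOT V)
Note: A statement and its contrapositive are logically equivalent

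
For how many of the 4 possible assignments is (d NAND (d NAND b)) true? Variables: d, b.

Satisfying assignments: (0,0), (0,1), (1,1)
Count: 3 out of 4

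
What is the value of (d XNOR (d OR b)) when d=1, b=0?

Substituting: (1 XNOR (1 OR 0))
= 1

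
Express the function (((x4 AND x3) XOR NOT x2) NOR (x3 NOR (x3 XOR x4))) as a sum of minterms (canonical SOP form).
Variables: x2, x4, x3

Σm(3, 5, 6) = (NOT x2 AND x4 AND x3) OR (x2 AND NOT x4 AND x3) OR (x2 AND x4 AND NOT x3)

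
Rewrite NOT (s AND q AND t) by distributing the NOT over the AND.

NOT s OR NOT q OR NOT t
De Morgan's: NOT(AND of terms) = OR of negations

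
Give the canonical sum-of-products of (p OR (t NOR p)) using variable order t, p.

Σm(0, 1, 3) = (NOT t AND NOT p) OR (NOT t AND p) OR (t AND p)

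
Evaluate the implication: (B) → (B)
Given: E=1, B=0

Antecedent (B) = 0; consequent (B) = 0.
0 → 0 = 1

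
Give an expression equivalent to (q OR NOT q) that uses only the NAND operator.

((q NAND q) NAND ((q NAND q) NAND (q NAND q)))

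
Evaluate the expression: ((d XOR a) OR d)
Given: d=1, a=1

Substituting: ((1 XOR 1) OR 1)
= 1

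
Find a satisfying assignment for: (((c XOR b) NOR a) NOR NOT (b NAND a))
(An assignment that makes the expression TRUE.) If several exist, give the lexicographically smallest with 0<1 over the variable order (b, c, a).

b=0, c=0, a=1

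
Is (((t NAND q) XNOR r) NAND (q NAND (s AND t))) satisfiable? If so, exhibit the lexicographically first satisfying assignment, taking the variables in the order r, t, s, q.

r=0, t=0, s=0, q=0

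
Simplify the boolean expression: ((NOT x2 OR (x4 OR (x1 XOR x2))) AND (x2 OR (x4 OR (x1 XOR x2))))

By distribution ((E OR v) AND (E OR NOT v) = E):
= (x4 OR (x1 XOR x2))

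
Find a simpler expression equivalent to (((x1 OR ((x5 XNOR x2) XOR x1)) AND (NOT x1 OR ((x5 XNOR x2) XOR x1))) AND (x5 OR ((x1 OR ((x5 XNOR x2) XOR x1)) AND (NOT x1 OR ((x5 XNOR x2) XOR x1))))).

By absorption (E AND (E OR v) = E) then distribution ((E OR v) AND (E OR NOT v) = E):
= ((x5 XNOR x2) XOR x1)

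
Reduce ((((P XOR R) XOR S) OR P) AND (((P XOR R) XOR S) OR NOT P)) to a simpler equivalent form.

By distribution ((E OR v) AND (E OR NOT v) = E):
= ((P XOR R) XOR S)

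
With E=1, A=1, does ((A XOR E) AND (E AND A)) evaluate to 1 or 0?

Substituting: ((1 XOR 1) AND (1 AND 1))
= 0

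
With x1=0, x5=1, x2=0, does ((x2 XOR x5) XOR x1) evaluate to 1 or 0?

Substituting: ((0 XOR 1) XOR 0)
= 1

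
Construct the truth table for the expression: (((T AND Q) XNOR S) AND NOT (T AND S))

T | S | Q | Output
------------------
0 | 0 | 0 | 1
0 | 0 | 1 | 1
0 | 1 | 0 | 0
0 | 1 | 1 | 0
1 | 0 | 0 | 1
1 | 0 | 1 | 0
1 | 1 | 0 | 0
1 | 1 | 1 | 0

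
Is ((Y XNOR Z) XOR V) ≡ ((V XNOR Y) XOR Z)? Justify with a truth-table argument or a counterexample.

Yes, they are equivalent — the two output columns agree on all 8 assignments:
Y | V | Z | Expression 1 | Expression 2
---------------------------------------
0 | 0 | 0 | 1 | 1
0 | 0 | 1 | 0 | 0
0 | 1 | 0 | 0 | 0
0 | 1 | 1 | 1 | 1
1 | 0 | 0 | 0 | 0
1 | 0 | 1 | 1 | 1
1 | 1 | 0 | 1 | 1
1 | 1 | 1 | 0 | 0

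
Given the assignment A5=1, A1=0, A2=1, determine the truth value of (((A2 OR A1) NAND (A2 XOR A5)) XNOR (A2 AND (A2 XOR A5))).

Substituting: (((1 OR 0) NAND (1 XOR 1)) XNOR (1 AND (1 XOR 1)))
= 0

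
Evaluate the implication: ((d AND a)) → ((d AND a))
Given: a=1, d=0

Antecedent ((d AND a)) = 0; consequent ((d AND a)) = 0.
0 → 0 = 1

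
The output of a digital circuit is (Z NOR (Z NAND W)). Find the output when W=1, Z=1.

Substituting: (1 NOR (1 NAND 1))
= 0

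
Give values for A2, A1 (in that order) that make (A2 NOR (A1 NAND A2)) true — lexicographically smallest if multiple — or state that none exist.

UNSATISFIABLE - no assignment makes this expression true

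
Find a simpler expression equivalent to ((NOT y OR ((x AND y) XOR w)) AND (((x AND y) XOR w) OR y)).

By distribution ((E OR v) AND (E OR NOT v) = E):
= ((x AND y) XOR w)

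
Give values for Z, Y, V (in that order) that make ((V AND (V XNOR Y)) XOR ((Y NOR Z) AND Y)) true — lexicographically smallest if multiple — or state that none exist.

Z=0, Y=1, V=1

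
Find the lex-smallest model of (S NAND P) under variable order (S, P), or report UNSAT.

S=0, P=0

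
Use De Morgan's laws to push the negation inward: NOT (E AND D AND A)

NOT E OR NOT D OR NOT A
De Morgan's: NOT(AND of terms) = OR of negations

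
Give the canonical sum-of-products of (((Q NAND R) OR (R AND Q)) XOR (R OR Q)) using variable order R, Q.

Σm(0) = (NOT R AND NOT Q)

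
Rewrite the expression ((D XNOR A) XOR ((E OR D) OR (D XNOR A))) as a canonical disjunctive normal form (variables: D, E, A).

(NOT D AND E AND A) OR (D AND NOT E AND NOT A) OR (D AND E AND NOT A)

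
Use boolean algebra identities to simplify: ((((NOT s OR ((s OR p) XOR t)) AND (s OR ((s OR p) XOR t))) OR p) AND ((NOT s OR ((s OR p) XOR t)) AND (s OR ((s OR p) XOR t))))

By absorption (E AND (E OR v) = E) then distribution ((E OR v) AND (E OR NOT v) = E):
= ((s OR p) XOR t)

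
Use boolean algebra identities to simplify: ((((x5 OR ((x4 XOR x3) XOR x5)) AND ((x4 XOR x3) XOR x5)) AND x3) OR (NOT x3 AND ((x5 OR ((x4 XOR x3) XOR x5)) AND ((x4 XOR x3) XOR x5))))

By distribution ((E AND v) OR (E AND NOT v) = E) then absorption (E AND (E OR v) = E):
= ((x4 XOR x3) XOR x5)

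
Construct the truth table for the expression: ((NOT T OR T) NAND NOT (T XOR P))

P | T | Output
--------------
0 | 0 | 0
0 | 1 | 1
1 | 0 | 1
1 | 1 | 0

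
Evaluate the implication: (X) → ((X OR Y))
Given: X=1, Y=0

Antecedent (X) = 1; consequent ((X OR Y)) = 1.
1 → 1 = 1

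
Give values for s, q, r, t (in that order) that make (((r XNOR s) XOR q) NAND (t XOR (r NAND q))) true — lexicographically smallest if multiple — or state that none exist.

s=0, q=0, r=0, t=1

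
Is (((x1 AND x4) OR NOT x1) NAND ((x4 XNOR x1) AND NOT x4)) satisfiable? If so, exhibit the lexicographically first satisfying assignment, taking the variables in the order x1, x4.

x1=0, x4=1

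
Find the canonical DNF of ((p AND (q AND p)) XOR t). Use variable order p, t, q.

(NOT p AND t AND NOT q) OR (NOT p AND t AND q) OR (p AND NOT t AND q) OR (p AND t AND NOT q)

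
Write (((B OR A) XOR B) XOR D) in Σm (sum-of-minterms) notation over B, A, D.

Σm(1, 2, 5, 7) = (NOT B AND NOT A AND D) OR (NOT B AND A AND NOT D) OR (B AND NOT A AND D) OR (B AND A AND D)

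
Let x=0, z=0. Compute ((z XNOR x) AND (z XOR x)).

Substituting: ((0 XNOR 0) AND (0 XOR 0))
= 0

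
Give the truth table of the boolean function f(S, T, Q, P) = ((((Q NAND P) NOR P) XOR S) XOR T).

S | T | Q | P | Output
----------------------
0 | 0 | 0 | 0 | 0
0 | 0 | 0 | 1 | 0
0 | 0 | 1 | 0 | 0
0 | 0 | 1 | 1 | 0
0 | 1 | 0 | 0 | 1
0 | 1 | 0 | 1 | 1
0 | 1 | 1 | 0 | 1
0 | 1 | 1 | 1 | 1
1 | 0 | 0 | 0 | 1
1 | 0 | 0 | 1 | 1
1 | 0 | 1 | 0 | 1
1 | 0 | 1 | 1 | 1
1 | 1 | 0 | 0 | 0
1 | 1 | 0 | 1 | 0
1 | 1 | 1 | 0 | 0
1 | 1 | 1 | 1 | 0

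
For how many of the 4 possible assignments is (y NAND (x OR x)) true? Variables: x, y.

Satisfying assignments: (0,0), (0,1), (1,0)
Count: 3 out of 4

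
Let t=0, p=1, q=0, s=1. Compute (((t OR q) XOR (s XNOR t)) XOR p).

Substituting: (((0 OR 0) XOR (1 XNOR 0)) XOR 1)
= 1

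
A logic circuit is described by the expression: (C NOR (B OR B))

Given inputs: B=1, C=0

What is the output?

Substituting: (0 NOR (1 OR 1))
= 0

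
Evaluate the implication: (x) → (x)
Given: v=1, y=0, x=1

Antecedent (x) = 1; consequent (x) = 1.
1 → 1 = 1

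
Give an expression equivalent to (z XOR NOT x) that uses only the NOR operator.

((((z NOR (x NOR x)) NOR (z NOR (x NOR x))) NOR ((z NOR (x NOR x)) NOR (z NOR (x NOR x)))) NOR ((((z NOR z) NOR ((x NOR x) NOR (x NOR x))) NOR ((z NOR z) NOR ((x NOR x) NOR (x NOR x)))) NOR (((z NOR z) NOR ((x NOR x) NOR (x NOR x))) NOR ((z NOR z) NOR ((x NOR x) NOR (x NOR x))))))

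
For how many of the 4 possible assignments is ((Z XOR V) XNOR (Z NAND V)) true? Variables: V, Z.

Satisfying assignments: (0,1), (1,0), (1,1)
Count: 3 out of 4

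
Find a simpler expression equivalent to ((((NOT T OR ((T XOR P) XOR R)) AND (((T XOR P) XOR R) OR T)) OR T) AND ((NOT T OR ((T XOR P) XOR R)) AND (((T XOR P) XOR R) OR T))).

By absorption (E AND (E OR v) = E) then distribution ((E OR v) AND (E OR NOT v) = E):
= ((T XOR P) XOR R)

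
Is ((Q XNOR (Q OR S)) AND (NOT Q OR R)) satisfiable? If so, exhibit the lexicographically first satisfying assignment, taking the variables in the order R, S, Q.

R=0, S=0, Q=0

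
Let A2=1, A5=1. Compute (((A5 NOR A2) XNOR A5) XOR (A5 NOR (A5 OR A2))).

Substituting: (((1 NOR 1) XNOR 1) XOR (1 NOR (1 OR 1)))
= 0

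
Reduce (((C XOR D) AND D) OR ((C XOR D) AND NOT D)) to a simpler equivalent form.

By distribution ((E AND v) OR (E AND NOT v) = E):
= (C XOR D)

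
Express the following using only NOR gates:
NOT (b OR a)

(((b NOR a) NOR (b NOR a)) NOR ((b NOR a) NOR (b NOR a)))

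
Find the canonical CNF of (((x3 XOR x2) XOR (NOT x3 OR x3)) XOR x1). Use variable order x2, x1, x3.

(x2 OR x1 OR NOT x3) AND (x2 OR NOT x1 OR x3) AND (NOT x2 OR x1 OR x3) AND (NOT x2 OR NOT x1 OR NOT x3)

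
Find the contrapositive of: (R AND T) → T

Contrapositive: NOT T → NOT (R AND T)
Note: A statement and its contrapositive are logically equivalent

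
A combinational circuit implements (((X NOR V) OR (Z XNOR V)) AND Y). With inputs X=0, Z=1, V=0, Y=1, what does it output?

Substituting: (((0 NOR 0) OR (1 XNOR 0)) AND 1)
= 1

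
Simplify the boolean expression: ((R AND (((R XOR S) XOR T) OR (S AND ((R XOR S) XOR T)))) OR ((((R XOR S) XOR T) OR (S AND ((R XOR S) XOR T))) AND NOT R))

By distribution ((E AND v) OR (E AND NOT v) = E) then absorption (E OR (E AND v) = E):
= ((R XOR S) XOR T)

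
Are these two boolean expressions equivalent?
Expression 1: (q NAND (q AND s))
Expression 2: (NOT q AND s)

No. Counterexample: with q=0, s=0, Expression 1 = 1 but Expression 2 = 0.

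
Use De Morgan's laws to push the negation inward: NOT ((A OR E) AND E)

NOT (A OR E) OR NOT E
De Morgan's: NOT(AND of terms) = OR of negations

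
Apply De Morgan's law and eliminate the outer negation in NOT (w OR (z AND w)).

NOT w AND NOT (z AND w)
De Morgan's: NOT(OR of terms) = AND of negations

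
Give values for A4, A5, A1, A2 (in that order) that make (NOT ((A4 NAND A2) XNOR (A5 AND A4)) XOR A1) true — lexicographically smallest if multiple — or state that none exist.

A4=0, A5=0, A1=0, A2=0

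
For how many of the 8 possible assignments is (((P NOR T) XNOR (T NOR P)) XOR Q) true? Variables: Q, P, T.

Satisfying assignments: (0,0,0), (0,0,1), (0,1,0), (0,1,1)
Count: 4 out of 8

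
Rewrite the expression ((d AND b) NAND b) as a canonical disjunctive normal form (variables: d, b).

(NOT d AND NOT b) OR (NOT d AND b) OR (d AND NOT b)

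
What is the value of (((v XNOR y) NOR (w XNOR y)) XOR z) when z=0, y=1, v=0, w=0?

Substituting: (((0 XNOR 1) NOR (0 XNOR 1)) XOR 0)
= 1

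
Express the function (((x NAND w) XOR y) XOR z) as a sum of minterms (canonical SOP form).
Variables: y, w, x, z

Σm(0, 2, 4, 7, 9, 11, 13, 14) = (NOT y AND NOT w AND NOT x AND NOT z) OR (NOT y AND NOT w AND x AND NOT z) OR (NOT y AND w AND NOT x AND NOT z) OR (NOT y AND w AND x AND z) OR (y AND NOT w AND NOT x AND z) OR (y AND NOT w AND x AND z) OR (y AND w AND NOT x AND z) OR (y AND w AND x AND NOT z)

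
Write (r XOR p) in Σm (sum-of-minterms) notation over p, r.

Σm(1, 2) = (NOT p AND r) OR (p AND NOT r)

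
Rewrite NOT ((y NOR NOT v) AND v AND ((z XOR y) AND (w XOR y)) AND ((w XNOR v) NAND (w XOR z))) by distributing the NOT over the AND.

NOT (y NOR NOT v) OR NOT v OR NOT ((z XOR y) AND (w XOR y)) OR NOT ((w XNOR v) NAND (w XOR z))
De Morgan's: NOT(AND of terms) = OR of negations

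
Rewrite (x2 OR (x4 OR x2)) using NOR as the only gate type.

((x2 NOR ((x4 NOR x2) NOR (x4 NOR x2))) NOR (x2 NOR ((x4 NOR x2) NOR (x4 NOR x2))))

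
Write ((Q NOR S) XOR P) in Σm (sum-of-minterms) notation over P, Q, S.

Σm(0, 5, 6, 7) = (NOT P AND NOT Q AND NOT S) OR (P AND NOT Q AND S) OR (P AND Q AND NOT S) OR (P AND Q AND S)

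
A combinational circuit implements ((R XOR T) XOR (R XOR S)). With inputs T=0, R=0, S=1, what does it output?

Substituting: ((0 XOR 0) XOR (0 XOR 1))
= 1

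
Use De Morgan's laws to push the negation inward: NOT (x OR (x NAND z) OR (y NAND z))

NOT x AND NOT (x NAND z) AND NOT (y NAND z)
De Morgan's: NOT(OR of terms) = AND of negations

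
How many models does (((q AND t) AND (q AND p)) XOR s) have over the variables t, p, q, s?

Satisfying assignments: (0,0,0,1), (0,0,1,1), (0,1,0,1), (0,1,1,1), (1,0,0,1), (1,0,1,1), (1,1,0,1), (1,1,1,0)
Count: 8 out of 16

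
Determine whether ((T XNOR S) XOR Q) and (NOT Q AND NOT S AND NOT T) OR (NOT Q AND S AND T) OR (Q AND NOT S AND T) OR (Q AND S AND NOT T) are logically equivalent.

Yes, they are equivalent — the two output columns agree on all 8 assignments:
Q | S | T | Expression 1 | Expression 2
---------------------------------------
0 | 0 | 0 | 1 | 1
0 | 0 | 1 | 0 | 0
0 | 1 | 0 | 0 | 0
0 | 1 | 1 | 1 | 1
1 | 0 | 0 | 0 | 0
1 | 0 | 1 | 1 | 1
1 | 1 | 0 | 1 | 1
1 | 1 | 1 | 0 | 0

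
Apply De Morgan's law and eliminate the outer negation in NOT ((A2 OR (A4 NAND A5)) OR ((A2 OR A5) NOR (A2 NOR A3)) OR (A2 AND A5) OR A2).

NOT (A2 OR (A4 NAND A5)) AND NOT ((A2 OR A5) NOR (A2 NOR A3)) AND NOT (A2 AND A5) AND NOT A2
De Morgan's: NOT(OR of terms) = AND of negations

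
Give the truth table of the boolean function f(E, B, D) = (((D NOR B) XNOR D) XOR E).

E | B | D | Output
------------------
0 | 0 | 0 | 0
0 | 0 | 1 | 0
0 | 1 | 0 | 1
0 | 1 | 1 | 0
1 | 0 | 0 | 1
1 | 0 | 1 | 1
1 | 1 | 0 | 0
1 | 1 | 1 | 1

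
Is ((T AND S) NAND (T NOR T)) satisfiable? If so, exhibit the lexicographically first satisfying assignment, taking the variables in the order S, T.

S=0, T=0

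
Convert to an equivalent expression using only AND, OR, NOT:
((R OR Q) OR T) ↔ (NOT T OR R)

(((R OR Q) OR T) AND (NOT T OR R)) OR (NOT ((R OR Q) OR T) AND NOT (NOT T OR R))
(Biconditional = both true or both false)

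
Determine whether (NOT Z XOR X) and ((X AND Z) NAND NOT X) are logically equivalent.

No. Counterexample: with Z=0, X=1, Expression 1 = 0 but Expression 2 = 1.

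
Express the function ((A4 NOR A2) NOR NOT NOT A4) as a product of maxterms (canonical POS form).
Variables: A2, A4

ΠM(0, 1, 3) = (A2 OR A4) AND (A2 OR NOT A4) AND (NOT A2 OR NOT A4)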